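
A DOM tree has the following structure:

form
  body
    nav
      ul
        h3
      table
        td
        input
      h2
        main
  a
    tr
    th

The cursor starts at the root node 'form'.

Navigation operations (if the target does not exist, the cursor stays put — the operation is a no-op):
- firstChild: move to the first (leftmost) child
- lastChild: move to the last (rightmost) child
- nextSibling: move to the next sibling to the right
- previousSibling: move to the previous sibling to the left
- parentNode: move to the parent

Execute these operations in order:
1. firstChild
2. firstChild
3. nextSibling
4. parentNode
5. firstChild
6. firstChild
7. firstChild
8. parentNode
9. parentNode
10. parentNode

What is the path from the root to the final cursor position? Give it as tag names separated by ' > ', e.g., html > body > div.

Answer: form > body

Derivation:
After 1 (firstChild): body
After 2 (firstChild): nav
After 3 (nextSibling): nav (no-op, stayed)
After 4 (parentNode): body
After 5 (firstChild): nav
After 6 (firstChild): ul
After 7 (firstChild): h3
After 8 (parentNode): ul
After 9 (parentNode): nav
After 10 (parentNode): body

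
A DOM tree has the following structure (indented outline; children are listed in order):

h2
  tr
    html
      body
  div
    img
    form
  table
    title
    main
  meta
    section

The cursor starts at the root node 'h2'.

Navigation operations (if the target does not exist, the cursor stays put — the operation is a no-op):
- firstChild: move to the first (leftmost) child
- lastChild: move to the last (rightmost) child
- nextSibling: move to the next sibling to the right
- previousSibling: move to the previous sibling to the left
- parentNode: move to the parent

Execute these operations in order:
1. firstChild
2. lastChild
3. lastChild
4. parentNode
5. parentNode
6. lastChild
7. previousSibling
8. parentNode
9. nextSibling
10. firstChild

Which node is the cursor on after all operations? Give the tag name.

Answer: img

Derivation:
After 1 (firstChild): tr
After 2 (lastChild): html
After 3 (lastChild): body
After 4 (parentNode): html
After 5 (parentNode): tr
After 6 (lastChild): html
After 7 (previousSibling): html (no-op, stayed)
After 8 (parentNode): tr
After 9 (nextSibling): div
After 10 (firstChild): img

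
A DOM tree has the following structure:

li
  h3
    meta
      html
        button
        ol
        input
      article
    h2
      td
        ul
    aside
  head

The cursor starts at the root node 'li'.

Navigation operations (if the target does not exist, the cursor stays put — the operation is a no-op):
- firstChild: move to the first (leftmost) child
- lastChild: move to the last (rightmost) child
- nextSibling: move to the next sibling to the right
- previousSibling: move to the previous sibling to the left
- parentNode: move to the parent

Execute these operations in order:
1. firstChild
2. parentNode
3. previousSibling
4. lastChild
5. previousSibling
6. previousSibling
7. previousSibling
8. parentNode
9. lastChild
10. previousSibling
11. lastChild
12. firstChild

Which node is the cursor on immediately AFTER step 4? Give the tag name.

After 1 (firstChild): h3
After 2 (parentNode): li
After 3 (previousSibling): li (no-op, stayed)
After 4 (lastChild): head

Answer: head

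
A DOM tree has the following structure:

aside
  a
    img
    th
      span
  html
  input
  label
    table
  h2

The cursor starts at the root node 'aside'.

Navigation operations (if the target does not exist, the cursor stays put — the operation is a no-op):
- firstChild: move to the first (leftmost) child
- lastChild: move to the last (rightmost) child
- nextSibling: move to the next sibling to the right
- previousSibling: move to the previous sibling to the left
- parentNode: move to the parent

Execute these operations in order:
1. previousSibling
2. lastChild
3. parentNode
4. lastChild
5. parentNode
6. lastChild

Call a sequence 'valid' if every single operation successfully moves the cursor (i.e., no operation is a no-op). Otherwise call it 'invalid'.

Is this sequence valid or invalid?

After 1 (previousSibling): aside (no-op, stayed)
After 2 (lastChild): h2
After 3 (parentNode): aside
After 4 (lastChild): h2
After 5 (parentNode): aside
After 6 (lastChild): h2

Answer: invalid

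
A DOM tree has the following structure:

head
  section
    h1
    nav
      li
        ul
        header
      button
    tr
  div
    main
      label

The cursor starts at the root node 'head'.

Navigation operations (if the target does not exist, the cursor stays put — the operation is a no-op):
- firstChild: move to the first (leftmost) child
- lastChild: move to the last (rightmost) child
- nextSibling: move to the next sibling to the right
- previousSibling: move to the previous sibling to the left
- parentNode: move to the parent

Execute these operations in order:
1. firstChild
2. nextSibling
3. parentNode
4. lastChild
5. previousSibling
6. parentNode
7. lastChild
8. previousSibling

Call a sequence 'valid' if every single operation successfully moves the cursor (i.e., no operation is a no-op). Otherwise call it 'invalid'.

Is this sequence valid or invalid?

After 1 (firstChild): section
After 2 (nextSibling): div
After 3 (parentNode): head
After 4 (lastChild): div
After 5 (previousSibling): section
After 6 (parentNode): head
After 7 (lastChild): div
After 8 (previousSibling): section

Answer: valid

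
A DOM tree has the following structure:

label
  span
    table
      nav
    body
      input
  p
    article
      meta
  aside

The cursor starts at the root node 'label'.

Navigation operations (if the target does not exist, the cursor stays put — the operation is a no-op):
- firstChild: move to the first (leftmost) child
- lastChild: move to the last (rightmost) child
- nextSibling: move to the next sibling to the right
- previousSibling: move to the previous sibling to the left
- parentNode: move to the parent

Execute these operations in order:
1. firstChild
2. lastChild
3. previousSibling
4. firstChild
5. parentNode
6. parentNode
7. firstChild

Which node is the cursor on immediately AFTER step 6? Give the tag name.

After 1 (firstChild): span
After 2 (lastChild): body
After 3 (previousSibling): table
After 4 (firstChild): nav
After 5 (parentNode): table
After 6 (parentNode): span

Answer: span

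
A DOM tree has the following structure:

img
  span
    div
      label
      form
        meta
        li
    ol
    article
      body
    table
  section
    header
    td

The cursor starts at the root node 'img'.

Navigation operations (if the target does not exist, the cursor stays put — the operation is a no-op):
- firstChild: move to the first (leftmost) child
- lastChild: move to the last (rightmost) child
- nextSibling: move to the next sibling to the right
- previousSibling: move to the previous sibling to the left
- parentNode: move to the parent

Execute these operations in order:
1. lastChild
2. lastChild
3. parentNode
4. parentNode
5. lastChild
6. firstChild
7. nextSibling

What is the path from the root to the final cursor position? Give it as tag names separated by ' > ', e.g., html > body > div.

After 1 (lastChild): section
After 2 (lastChild): td
After 3 (parentNode): section
After 4 (parentNode): img
After 5 (lastChild): section
After 6 (firstChild): header
After 7 (nextSibling): td

Answer: img > section > td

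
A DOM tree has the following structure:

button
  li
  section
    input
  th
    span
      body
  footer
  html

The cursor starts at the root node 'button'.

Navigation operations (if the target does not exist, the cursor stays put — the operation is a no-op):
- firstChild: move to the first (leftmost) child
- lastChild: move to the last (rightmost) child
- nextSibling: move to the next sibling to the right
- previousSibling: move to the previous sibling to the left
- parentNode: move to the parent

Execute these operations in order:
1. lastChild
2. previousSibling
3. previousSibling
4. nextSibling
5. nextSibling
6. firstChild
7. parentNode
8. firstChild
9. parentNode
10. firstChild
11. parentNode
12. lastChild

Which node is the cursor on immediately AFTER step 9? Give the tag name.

Answer: button

Derivation:
After 1 (lastChild): html
After 2 (previousSibling): footer
After 3 (previousSibling): th
After 4 (nextSibling): footer
After 5 (nextSibling): html
After 6 (firstChild): html (no-op, stayed)
After 7 (parentNode): button
After 8 (firstChild): li
After 9 (parentNode): button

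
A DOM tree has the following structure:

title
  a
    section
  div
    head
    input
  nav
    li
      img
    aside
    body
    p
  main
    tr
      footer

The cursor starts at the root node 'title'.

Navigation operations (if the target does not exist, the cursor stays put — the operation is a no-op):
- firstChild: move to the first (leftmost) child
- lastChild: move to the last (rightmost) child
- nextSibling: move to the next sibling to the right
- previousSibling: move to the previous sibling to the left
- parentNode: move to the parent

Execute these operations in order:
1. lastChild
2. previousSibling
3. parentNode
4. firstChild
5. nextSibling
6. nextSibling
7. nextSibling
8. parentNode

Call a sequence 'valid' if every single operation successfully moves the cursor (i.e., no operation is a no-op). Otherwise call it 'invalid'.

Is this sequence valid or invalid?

Answer: valid

Derivation:
After 1 (lastChild): main
After 2 (previousSibling): nav
After 3 (parentNode): title
After 4 (firstChild): a
After 5 (nextSibling): div
After 6 (nextSibling): nav
After 7 (nextSibling): main
After 8 (parentNode): title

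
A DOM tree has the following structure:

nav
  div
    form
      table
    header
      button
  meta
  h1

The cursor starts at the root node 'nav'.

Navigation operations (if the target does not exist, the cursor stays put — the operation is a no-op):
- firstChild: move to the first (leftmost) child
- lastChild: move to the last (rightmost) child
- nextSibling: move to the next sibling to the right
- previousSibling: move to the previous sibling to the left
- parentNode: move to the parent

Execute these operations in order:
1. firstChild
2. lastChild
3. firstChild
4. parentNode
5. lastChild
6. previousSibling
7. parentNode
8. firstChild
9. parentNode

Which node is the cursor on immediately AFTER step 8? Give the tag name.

Answer: button

Derivation:
After 1 (firstChild): div
After 2 (lastChild): header
After 3 (firstChild): button
After 4 (parentNode): header
After 5 (lastChild): button
After 6 (previousSibling): button (no-op, stayed)
After 7 (parentNode): header
After 8 (firstChild): button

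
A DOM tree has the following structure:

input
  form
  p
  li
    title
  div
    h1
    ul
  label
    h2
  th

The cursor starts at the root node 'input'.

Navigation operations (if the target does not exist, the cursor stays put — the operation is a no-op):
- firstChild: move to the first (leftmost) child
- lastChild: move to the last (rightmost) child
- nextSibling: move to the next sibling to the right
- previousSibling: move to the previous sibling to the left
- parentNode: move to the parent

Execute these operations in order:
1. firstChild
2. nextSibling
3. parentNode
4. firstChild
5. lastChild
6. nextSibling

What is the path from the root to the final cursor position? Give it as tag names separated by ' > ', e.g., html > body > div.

After 1 (firstChild): form
After 2 (nextSibling): p
After 3 (parentNode): input
After 4 (firstChild): form
After 5 (lastChild): form (no-op, stayed)
After 6 (nextSibling): p

Answer: input > p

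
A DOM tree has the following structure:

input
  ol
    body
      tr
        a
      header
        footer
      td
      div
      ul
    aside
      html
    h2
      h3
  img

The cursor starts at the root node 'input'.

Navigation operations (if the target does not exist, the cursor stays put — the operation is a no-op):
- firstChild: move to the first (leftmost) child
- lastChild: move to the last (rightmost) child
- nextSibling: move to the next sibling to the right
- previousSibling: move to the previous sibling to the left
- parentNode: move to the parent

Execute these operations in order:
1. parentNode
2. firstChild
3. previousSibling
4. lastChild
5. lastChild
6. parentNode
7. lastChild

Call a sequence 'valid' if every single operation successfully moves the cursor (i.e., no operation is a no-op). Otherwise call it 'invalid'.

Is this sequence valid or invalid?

Answer: invalid

Derivation:
After 1 (parentNode): input (no-op, stayed)
After 2 (firstChild): ol
After 3 (previousSibling): ol (no-op, stayed)
After 4 (lastChild): h2
After 5 (lastChild): h3
After 6 (parentNode): h2
After 7 (lastChild): h3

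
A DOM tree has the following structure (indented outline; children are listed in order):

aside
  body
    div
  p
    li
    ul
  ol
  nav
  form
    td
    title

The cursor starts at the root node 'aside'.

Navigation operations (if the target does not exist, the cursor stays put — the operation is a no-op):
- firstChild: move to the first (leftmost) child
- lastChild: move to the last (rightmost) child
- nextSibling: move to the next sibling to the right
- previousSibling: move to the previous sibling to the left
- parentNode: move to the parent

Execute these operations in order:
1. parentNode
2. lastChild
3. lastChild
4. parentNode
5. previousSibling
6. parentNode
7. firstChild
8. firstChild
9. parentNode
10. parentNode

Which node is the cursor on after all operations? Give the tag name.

Answer: aside

Derivation:
After 1 (parentNode): aside (no-op, stayed)
After 2 (lastChild): form
After 3 (lastChild): title
After 4 (parentNode): form
After 5 (previousSibling): nav
After 6 (parentNode): aside
After 7 (firstChild): body
After 8 (firstChild): div
After 9 (parentNode): body
After 10 (parentNode): aside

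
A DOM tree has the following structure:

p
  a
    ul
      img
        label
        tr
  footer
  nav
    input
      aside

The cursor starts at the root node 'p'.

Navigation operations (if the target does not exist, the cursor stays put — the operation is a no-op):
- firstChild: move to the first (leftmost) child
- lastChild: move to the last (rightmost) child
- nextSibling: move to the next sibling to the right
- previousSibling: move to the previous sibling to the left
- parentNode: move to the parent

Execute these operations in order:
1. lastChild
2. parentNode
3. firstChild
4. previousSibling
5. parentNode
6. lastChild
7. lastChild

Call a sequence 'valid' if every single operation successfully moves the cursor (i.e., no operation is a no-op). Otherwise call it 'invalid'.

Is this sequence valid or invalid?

Answer: invalid

Derivation:
After 1 (lastChild): nav
After 2 (parentNode): p
After 3 (firstChild): a
After 4 (previousSibling): a (no-op, stayed)
After 5 (parentNode): p
After 6 (lastChild): nav
After 7 (lastChild): input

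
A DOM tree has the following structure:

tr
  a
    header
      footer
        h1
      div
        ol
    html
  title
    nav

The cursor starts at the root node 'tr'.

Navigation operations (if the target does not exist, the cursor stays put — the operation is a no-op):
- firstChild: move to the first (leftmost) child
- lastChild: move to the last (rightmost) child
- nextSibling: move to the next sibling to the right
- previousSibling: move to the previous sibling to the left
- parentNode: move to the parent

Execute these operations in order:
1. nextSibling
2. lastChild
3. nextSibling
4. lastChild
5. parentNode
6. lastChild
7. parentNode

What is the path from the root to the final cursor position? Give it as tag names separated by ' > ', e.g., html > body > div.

After 1 (nextSibling): tr (no-op, stayed)
After 2 (lastChild): title
After 3 (nextSibling): title (no-op, stayed)
After 4 (lastChild): nav
After 5 (parentNode): title
After 6 (lastChild): nav
After 7 (parentNode): title

Answer: tr > title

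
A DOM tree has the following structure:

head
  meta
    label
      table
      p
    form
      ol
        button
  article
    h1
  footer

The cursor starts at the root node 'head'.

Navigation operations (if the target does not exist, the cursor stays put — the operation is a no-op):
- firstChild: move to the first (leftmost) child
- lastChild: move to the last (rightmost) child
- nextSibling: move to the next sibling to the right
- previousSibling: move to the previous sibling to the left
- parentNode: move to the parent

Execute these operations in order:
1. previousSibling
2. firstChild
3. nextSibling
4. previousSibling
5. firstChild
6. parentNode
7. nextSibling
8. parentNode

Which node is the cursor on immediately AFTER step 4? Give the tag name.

Answer: meta

Derivation:
After 1 (previousSibling): head (no-op, stayed)
After 2 (firstChild): meta
After 3 (nextSibling): article
After 4 (previousSibling): meta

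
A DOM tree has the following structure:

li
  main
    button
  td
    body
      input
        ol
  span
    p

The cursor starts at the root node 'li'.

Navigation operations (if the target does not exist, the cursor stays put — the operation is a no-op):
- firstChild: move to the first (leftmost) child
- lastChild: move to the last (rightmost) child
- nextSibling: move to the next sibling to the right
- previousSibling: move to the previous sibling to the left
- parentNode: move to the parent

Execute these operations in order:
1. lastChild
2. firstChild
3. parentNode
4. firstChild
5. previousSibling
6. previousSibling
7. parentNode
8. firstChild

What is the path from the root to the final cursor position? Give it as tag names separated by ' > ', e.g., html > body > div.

After 1 (lastChild): span
After 2 (firstChild): p
After 3 (parentNode): span
After 4 (firstChild): p
After 5 (previousSibling): p (no-op, stayed)
After 6 (previousSibling): p (no-op, stayed)
After 7 (parentNode): span
After 8 (firstChild): p

Answer: li > span > p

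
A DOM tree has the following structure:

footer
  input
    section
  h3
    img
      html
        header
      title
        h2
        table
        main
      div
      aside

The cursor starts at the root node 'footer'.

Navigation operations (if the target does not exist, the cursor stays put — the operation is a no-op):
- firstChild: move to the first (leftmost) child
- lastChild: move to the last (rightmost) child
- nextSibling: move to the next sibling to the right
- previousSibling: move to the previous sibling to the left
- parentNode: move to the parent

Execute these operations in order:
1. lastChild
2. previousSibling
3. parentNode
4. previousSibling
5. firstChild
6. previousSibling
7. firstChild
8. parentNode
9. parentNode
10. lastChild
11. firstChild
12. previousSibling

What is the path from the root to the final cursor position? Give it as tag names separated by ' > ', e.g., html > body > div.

After 1 (lastChild): h3
After 2 (previousSibling): input
After 3 (parentNode): footer
After 4 (previousSibling): footer (no-op, stayed)
After 5 (firstChild): input
After 6 (previousSibling): input (no-op, stayed)
After 7 (firstChild): section
After 8 (parentNode): input
After 9 (parentNode): footer
After 10 (lastChild): h3
After 11 (firstChild): img
After 12 (previousSibling): img (no-op, stayed)

Answer: footer > h3 > img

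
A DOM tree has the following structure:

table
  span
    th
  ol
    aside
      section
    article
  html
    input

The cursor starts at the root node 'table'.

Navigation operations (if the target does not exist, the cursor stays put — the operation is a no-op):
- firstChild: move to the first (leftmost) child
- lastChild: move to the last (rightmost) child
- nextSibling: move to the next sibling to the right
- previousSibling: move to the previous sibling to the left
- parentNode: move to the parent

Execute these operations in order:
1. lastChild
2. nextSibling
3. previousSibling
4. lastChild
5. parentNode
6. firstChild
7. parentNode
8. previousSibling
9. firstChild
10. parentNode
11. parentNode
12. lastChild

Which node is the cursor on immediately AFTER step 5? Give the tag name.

Answer: ol

Derivation:
After 1 (lastChild): html
After 2 (nextSibling): html (no-op, stayed)
After 3 (previousSibling): ol
After 4 (lastChild): article
After 5 (parentNode): ol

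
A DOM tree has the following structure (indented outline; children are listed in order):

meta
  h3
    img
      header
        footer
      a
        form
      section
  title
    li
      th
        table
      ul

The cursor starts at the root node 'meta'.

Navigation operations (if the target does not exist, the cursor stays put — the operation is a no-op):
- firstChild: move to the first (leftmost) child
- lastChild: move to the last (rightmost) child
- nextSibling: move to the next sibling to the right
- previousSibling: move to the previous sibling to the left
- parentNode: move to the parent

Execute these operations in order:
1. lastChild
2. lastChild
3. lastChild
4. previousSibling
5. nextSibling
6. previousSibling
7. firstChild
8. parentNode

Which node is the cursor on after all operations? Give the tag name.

Answer: th

Derivation:
After 1 (lastChild): title
After 2 (lastChild): li
After 3 (lastChild): ul
After 4 (previousSibling): th
After 5 (nextSibling): ul
After 6 (previousSibling): th
After 7 (firstChild): table
After 8 (parentNode): th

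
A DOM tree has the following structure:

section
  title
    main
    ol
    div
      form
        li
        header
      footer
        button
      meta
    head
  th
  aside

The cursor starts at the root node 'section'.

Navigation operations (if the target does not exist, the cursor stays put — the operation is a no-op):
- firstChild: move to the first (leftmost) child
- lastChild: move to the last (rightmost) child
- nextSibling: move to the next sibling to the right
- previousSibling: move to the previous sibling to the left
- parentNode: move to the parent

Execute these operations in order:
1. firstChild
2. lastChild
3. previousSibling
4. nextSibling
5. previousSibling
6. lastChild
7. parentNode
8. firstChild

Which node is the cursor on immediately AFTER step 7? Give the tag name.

Answer: div

Derivation:
After 1 (firstChild): title
After 2 (lastChild): head
After 3 (previousSibling): div
After 4 (nextSibling): head
After 5 (previousSibling): div
After 6 (lastChild): meta
After 7 (parentNode): div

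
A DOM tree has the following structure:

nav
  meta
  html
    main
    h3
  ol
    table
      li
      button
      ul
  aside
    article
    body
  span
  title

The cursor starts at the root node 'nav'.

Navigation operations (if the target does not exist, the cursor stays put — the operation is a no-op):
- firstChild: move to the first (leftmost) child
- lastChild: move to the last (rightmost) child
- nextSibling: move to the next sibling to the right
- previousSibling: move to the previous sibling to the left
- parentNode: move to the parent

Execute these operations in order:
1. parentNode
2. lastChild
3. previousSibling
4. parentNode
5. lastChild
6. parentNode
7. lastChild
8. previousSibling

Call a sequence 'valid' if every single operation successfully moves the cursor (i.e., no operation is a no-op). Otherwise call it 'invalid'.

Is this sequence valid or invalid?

After 1 (parentNode): nav (no-op, stayed)
After 2 (lastChild): title
After 3 (previousSibling): span
After 4 (parentNode): nav
After 5 (lastChild): title
After 6 (parentNode): nav
After 7 (lastChild): title
After 8 (previousSibling): span

Answer: invalid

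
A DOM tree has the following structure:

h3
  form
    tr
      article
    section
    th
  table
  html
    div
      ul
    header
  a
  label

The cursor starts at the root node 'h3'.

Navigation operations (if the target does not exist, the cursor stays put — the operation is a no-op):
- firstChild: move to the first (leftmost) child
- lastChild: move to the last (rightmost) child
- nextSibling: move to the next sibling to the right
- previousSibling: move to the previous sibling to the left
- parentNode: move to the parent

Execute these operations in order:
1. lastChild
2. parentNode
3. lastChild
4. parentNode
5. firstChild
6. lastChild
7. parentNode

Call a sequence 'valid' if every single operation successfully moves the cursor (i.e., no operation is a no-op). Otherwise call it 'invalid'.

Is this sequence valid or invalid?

After 1 (lastChild): label
After 2 (parentNode): h3
After 3 (lastChild): label
After 4 (parentNode): h3
After 5 (firstChild): form
After 6 (lastChild): th
After 7 (parentNode): form

Answer: valid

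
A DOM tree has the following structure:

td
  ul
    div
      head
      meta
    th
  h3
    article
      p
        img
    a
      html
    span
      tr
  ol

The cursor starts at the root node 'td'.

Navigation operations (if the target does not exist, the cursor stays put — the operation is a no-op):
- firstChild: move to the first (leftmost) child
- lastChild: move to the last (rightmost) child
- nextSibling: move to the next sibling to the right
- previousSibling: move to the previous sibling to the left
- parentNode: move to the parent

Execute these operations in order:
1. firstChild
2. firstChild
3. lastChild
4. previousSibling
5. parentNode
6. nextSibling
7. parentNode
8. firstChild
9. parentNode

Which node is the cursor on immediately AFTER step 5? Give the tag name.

Answer: div

Derivation:
After 1 (firstChild): ul
After 2 (firstChild): div
After 3 (lastChild): meta
After 4 (previousSibling): head
After 5 (parentNode): div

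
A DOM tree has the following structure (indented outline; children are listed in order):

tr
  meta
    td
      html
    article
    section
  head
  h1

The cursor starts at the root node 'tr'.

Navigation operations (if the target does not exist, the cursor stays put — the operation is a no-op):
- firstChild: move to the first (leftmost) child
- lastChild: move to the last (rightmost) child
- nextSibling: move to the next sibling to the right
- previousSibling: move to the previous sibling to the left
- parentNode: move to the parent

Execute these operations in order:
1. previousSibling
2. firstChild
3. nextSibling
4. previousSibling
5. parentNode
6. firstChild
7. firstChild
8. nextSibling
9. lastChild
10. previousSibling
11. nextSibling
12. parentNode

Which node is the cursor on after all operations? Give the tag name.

After 1 (previousSibling): tr (no-op, stayed)
After 2 (firstChild): meta
After 3 (nextSibling): head
After 4 (previousSibling): meta
After 5 (parentNode): tr
After 6 (firstChild): meta
After 7 (firstChild): td
After 8 (nextSibling): article
After 9 (lastChild): article (no-op, stayed)
After 10 (previousSibling): td
After 11 (nextSibling): article
After 12 (parentNode): meta

Answer: meta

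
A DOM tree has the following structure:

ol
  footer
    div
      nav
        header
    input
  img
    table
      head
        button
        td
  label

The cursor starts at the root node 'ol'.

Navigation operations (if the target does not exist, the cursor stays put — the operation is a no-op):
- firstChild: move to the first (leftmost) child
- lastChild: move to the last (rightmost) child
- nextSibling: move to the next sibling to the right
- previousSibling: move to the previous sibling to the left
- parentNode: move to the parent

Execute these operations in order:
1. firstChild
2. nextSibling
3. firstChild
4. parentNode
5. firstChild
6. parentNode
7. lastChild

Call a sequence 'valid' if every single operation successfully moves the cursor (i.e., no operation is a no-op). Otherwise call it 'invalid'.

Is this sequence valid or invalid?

Answer: valid

Derivation:
After 1 (firstChild): footer
After 2 (nextSibling): img
After 3 (firstChild): table
After 4 (parentNode): img
After 5 (firstChild): table
After 6 (parentNode): img
After 7 (lastChild): table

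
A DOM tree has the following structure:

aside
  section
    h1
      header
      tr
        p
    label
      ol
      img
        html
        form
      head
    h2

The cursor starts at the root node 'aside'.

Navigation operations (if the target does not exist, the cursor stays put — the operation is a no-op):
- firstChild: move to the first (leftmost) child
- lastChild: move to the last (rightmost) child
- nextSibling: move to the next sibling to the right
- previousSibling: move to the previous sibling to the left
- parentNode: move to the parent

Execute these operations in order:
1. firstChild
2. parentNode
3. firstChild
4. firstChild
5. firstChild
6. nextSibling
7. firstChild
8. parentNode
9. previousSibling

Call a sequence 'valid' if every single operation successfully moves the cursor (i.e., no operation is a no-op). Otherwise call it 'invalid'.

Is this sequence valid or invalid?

Answer: valid

Derivation:
After 1 (firstChild): section
After 2 (parentNode): aside
After 3 (firstChild): section
After 4 (firstChild): h1
After 5 (firstChild): header
After 6 (nextSibling): tr
After 7 (firstChild): p
After 8 (parentNode): tr
After 9 (previousSibling): header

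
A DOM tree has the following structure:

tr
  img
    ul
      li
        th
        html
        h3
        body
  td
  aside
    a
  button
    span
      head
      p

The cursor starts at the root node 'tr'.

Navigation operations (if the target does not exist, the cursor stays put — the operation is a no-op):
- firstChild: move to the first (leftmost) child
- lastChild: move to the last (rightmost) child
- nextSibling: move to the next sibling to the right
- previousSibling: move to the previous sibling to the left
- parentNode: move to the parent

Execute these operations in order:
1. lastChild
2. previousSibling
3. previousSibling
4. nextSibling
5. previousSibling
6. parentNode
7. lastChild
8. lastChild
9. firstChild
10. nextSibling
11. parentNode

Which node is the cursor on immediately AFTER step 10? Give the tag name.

Answer: p

Derivation:
After 1 (lastChild): button
After 2 (previousSibling): aside
After 3 (previousSibling): td
After 4 (nextSibling): aside
After 5 (previousSibling): td
After 6 (parentNode): tr
After 7 (lastChild): button
After 8 (lastChild): span
After 9 (firstChild): head
After 10 (nextSibling): p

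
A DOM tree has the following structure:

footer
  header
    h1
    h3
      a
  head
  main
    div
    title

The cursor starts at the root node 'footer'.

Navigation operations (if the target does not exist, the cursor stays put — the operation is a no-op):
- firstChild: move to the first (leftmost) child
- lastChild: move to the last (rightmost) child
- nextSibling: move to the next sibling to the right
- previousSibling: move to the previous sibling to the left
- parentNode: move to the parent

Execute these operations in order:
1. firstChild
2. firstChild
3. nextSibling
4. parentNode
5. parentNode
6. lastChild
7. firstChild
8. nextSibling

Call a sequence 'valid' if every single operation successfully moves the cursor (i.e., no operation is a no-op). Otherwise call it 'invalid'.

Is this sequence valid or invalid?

Answer: valid

Derivation:
After 1 (firstChild): header
After 2 (firstChild): h1
After 3 (nextSibling): h3
After 4 (parentNode): header
After 5 (parentNode): footer
After 6 (lastChild): main
After 7 (firstChild): div
After 8 (nextSibling): title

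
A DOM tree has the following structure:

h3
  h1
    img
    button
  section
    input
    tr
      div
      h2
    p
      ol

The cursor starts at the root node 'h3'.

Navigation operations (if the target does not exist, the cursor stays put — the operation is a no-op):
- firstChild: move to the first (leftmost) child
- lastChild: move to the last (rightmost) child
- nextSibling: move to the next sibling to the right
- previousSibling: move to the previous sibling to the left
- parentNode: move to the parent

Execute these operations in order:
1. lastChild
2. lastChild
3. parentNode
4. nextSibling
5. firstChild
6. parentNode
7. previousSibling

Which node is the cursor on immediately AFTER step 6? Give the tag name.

After 1 (lastChild): section
After 2 (lastChild): p
After 3 (parentNode): section
After 4 (nextSibling): section (no-op, stayed)
After 5 (firstChild): input
After 6 (parentNode): section

Answer: section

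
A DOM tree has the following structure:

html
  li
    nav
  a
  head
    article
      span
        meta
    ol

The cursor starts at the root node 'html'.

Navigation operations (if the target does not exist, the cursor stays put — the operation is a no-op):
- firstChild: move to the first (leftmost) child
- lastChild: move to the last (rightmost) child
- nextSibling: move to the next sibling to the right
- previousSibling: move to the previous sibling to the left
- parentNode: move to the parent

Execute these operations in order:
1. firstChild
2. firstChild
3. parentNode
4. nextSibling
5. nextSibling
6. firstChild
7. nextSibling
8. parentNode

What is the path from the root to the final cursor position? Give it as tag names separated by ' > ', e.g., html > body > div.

Answer: html > head

Derivation:
After 1 (firstChild): li
After 2 (firstChild): nav
After 3 (parentNode): li
After 4 (nextSibling): a
After 5 (nextSibling): head
After 6 (firstChild): article
After 7 (nextSibling): ol
After 8 (parentNode): head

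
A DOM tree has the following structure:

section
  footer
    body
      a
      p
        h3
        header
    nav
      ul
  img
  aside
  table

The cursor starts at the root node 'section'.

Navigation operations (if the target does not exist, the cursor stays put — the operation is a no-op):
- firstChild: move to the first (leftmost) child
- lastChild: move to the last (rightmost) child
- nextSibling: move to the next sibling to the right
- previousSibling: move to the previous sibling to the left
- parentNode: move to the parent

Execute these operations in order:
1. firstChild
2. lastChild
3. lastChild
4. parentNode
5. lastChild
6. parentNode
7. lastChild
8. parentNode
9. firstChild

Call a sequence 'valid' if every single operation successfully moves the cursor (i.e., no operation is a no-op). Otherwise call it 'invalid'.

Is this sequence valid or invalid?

After 1 (firstChild): footer
After 2 (lastChild): nav
After 3 (lastChild): ul
After 4 (parentNode): nav
After 5 (lastChild): ul
After 6 (parentNode): nav
After 7 (lastChild): ul
After 8 (parentNode): nav
After 9 (firstChild): ul

Answer: valid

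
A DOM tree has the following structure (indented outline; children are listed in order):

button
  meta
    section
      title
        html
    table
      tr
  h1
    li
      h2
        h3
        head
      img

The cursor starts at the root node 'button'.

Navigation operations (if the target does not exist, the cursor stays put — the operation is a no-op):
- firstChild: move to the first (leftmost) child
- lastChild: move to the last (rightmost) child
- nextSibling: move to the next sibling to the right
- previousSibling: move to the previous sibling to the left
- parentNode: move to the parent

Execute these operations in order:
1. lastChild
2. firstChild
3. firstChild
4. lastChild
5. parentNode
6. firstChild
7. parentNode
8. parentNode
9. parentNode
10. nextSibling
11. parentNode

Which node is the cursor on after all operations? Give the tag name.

Answer: button

Derivation:
After 1 (lastChild): h1
After 2 (firstChild): li
After 3 (firstChild): h2
After 4 (lastChild): head
After 5 (parentNode): h2
After 6 (firstChild): h3
After 7 (parentNode): h2
After 8 (parentNode): li
After 9 (parentNode): h1
After 10 (nextSibling): h1 (no-op, stayed)
After 11 (parentNode): button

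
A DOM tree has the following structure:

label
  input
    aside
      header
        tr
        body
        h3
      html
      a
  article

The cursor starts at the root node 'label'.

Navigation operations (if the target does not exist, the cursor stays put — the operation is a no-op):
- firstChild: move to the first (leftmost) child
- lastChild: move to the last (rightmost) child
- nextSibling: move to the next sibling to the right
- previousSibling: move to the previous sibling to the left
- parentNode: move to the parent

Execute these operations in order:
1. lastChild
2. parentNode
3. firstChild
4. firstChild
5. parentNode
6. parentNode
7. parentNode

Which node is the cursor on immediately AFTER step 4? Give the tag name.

Answer: aside

Derivation:
After 1 (lastChild): article
After 2 (parentNode): label
After 3 (firstChild): input
After 4 (firstChild): aside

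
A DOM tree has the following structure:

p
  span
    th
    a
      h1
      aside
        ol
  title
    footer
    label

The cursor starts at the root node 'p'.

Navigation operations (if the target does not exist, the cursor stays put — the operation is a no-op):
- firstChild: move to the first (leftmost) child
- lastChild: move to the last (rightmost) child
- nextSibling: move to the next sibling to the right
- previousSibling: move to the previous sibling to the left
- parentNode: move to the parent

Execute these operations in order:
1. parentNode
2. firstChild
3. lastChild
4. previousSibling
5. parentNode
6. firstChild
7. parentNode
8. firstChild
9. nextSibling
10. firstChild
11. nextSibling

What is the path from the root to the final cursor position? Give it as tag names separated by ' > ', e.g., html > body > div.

After 1 (parentNode): p (no-op, stayed)
After 2 (firstChild): span
After 3 (lastChild): a
After 4 (previousSibling): th
After 5 (parentNode): span
After 6 (firstChild): th
After 7 (parentNode): span
After 8 (firstChild): th
After 9 (nextSibling): a
After 10 (firstChild): h1
After 11 (nextSibling): aside

Answer: p > span > a > aside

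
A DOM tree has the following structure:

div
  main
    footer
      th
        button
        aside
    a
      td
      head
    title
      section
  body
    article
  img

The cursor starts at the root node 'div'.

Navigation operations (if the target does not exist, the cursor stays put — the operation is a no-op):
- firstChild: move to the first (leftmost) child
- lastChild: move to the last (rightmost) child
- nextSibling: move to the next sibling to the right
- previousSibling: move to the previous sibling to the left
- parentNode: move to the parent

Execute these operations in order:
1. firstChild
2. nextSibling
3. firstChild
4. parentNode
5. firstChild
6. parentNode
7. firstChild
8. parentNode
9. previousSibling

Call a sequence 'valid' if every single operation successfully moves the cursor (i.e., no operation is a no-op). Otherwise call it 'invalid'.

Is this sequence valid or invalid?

After 1 (firstChild): main
After 2 (nextSibling): body
After 3 (firstChild): article
After 4 (parentNode): body
After 5 (firstChild): article
After 6 (parentNode): body
After 7 (firstChild): article
After 8 (parentNode): body
After 9 (previousSibling): main

Answer: valid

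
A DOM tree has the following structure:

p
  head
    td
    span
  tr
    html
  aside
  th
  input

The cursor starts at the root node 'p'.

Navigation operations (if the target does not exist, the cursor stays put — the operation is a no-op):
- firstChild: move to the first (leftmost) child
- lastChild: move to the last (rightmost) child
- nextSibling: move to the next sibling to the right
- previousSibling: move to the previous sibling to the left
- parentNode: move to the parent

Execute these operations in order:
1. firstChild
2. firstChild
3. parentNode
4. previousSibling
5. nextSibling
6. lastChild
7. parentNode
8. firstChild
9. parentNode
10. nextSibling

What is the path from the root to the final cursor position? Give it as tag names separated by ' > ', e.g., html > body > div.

After 1 (firstChild): head
After 2 (firstChild): td
After 3 (parentNode): head
After 4 (previousSibling): head (no-op, stayed)
After 5 (nextSibling): tr
After 6 (lastChild): html
After 7 (parentNode): tr
After 8 (firstChild): html
After 9 (parentNode): tr
After 10 (nextSibling): aside

Answer: p > aside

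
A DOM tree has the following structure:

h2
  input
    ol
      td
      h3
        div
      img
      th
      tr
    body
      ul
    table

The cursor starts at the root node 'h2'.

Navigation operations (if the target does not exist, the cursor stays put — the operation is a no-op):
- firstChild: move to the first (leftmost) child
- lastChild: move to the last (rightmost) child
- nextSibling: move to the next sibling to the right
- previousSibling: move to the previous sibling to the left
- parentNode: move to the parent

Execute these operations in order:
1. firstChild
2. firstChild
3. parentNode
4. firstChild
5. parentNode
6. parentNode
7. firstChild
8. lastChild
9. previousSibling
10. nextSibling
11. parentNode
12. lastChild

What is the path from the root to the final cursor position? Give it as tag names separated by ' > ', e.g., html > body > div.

After 1 (firstChild): input
After 2 (firstChild): ol
After 3 (parentNode): input
After 4 (firstChild): ol
After 5 (parentNode): input
After 6 (parentNode): h2
After 7 (firstChild): input
After 8 (lastChild): table
After 9 (previousSibling): body
After 10 (nextSibling): table
After 11 (parentNode): input
After 12 (lastChild): table

Answer: h2 > input > table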